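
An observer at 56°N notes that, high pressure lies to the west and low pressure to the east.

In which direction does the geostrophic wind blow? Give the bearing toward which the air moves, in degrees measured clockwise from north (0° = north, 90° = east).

The pressure-gradient force points toward the east (bearing 090°).
Geostrophic balance: in the Northern Hemisphere the Coriolis force deflects motion to the right, so the geostrophic wind blows 90° to the right of the pressure-gradient force (low pressure on the left).
Rotating 090° by 90° clockwise gives 180° — the wind blows toward the south.

180°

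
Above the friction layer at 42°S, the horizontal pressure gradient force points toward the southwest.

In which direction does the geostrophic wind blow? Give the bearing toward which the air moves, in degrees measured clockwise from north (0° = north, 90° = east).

The pressure-gradient force points toward the southwest (bearing 225°).
Geostrophic balance: in the Southern Hemisphere the Coriolis force deflects motion to the left, so the geostrophic wind blows 90° to the left of the pressure-gradient force (low pressure on the right).
Rotating 225° by 90° counterclockwise gives 135° — the wind blows toward the southeast.

135°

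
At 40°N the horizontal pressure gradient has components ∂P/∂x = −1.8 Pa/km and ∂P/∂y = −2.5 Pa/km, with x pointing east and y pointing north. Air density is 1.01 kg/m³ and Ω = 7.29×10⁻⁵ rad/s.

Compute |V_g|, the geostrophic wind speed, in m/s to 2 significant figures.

33 m/s

Coriolis parameter at 40°N:
f = 2Ω sin φ = 2 × 7.29×10⁻⁵ × sin 40° = 9.37×10⁻⁵ s⁻¹
Component geostrophic relations (x east, y north):
u_g = −(1/(fρ)) ∂P/∂y,  v_g = (1/(fρ)) ∂P/∂x
u_g = −(−2.5×10⁻³)/(9.37×10⁻⁵ × 1.01) = 26.4 m/s;  v_g = (−1.8×10⁻³)/(9.37×10⁻⁵ × 1.01) = −19.0 m/s
|V_g| = √(u_g² + v_g²) = 32.5 m/s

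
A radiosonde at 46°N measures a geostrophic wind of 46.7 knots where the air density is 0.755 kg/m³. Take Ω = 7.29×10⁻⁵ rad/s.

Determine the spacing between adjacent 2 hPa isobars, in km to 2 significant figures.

Coriolis parameter at 46°N:
f = 2Ω sin φ = 2 × 7.29×10⁻⁵ × sin 46° = 1.05×10⁻⁴ s⁻¹
Wind speed in SI: 46.7 knots = 24.0 m/s
Geostrophic balance rearranged: |∂P/∂n| = f ρ V_g
|∂P/∂n| = 1.05×10⁻⁴ × 0.755 × 24.0 = 1.90×10⁻³ Pa/m
Isobar spacing: Δn = ΔP/|∂P/∂n| = 200 Pa / 1.90×10⁻³ Pa/m = 105132 m ≈ 110 km

110 km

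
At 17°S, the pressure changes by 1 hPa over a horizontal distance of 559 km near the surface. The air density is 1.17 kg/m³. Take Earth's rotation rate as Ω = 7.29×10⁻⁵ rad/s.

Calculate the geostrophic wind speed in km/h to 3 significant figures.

12.9 km/h

Coriolis parameter at 17°S:
f = 2Ω sin φ = 2 × 7.29×10⁻⁵ × sin 17° = 4.26×10⁻⁵ s⁻¹
Pressure gradient: |∂P/∂n| = 100 Pa / 559000 m = 1.79×10⁻⁴ Pa/m
Geostrophic balance (pressure-gradient force = Coriolis force):
V_g = (1/(fρ)) |∂P/∂n| = 1.79×10⁻⁴ / (4.26×10⁻⁵ × 1.17) = 3.59 m/s
Converting: 3.59 m/s × 3.6 = 12.9 km/h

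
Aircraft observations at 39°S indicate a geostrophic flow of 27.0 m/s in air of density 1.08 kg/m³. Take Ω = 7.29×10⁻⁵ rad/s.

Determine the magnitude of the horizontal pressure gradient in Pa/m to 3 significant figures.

2.68×10⁻³ Pa/m

Coriolis parameter at 39°S:
f = 2Ω sin φ = 2 × 7.29×10⁻⁵ × sin 39° = 9.18×10⁻⁵ s⁻¹
Geostrophic balance rearranged: |∂P/∂n| = f ρ V_g
|∂P/∂n| = 9.18×10⁻⁵ × 1.08 × 27.0 = 2.68×10⁻³ Pa/m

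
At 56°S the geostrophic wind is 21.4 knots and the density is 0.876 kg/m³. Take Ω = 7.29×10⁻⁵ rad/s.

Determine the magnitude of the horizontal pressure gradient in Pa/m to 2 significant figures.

Coriolis parameter at 56°S:
f = 2Ω sin φ = 2 × 7.29×10⁻⁵ × sin 56° = 1.21×10⁻⁴ s⁻¹
Wind speed in SI: 21.4 knots = 11.0 m/s
Geostrophic balance rearranged: |∂P/∂n| = f ρ V_g
|∂P/∂n| = 1.21×10⁻⁴ × 0.876 × 11.0 = 1.17×10⁻³ Pa/m

1.2×10⁻³ Pa/m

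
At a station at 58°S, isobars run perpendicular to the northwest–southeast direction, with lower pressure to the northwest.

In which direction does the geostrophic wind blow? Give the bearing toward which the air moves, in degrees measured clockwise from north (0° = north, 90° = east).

The pressure-gradient force points toward the northwest (bearing 315°).
Geostrophic balance: in the Southern Hemisphere the Coriolis force deflects motion to the left, so the geostrophic wind blows 90° to the left of the pressure-gradient force (low pressure on the right).
Rotating 315° by 90° counterclockwise gives 225° — the wind blows toward the southwest.

225°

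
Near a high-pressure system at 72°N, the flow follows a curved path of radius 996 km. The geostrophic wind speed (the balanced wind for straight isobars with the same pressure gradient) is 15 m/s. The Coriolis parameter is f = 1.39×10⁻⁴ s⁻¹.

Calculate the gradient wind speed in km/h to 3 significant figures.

Around a high, pressure-gradient force acts outward with centrifugal, so Coriolis balances both:
fV = (1/ρ)|∂P/∂n| + V²/R  →  V² − fR·V + fR·V_g = 0
With fR = 1.39×10⁻⁴ × 996×10³ m = 138 m/s:
V = [fR − √((fR)² − 4 fR V_g)]/2 = [138 − √(138² − 4×138×15)]/2 = 17.1 m/s
Supergeostrophic (V > V_g = 15 m/s), as expected around a high.
Converting: 17.1 m/s × 3.6 = 61.6 km/h

61.6 km/h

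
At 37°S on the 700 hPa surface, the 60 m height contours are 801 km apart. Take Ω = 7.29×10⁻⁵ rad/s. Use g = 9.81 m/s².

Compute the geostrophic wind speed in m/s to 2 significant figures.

Coriolis parameter at 37°S:
f = 2Ω sin φ = 2 × 7.29×10⁻⁵ × sin 37° = 8.77×10⁻⁵ s⁻¹
Height gradient: |∂Z/∂n| = 60 m / 801000 m = 7.49×10⁻⁵
On a pressure surface, geostrophic balance gives V_g = (g/f)|∂Z/∂n|:
V_g = 9.81 × 7.49×10⁻⁵ / 8.77×10⁻⁵ = 8.37 m/s

8.4 m/s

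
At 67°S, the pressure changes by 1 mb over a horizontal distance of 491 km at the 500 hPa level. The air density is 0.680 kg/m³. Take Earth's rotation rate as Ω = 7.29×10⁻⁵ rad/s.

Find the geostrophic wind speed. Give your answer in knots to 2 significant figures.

Coriolis parameter at 67°S:
f = 2Ω sin φ = 2 × 7.29×10⁻⁵ × sin 67° = 1.34×10⁻⁴ s⁻¹
Pressure gradient: |∂P/∂n| = 100 Pa / 491000 m = 2.04×10⁻⁴ Pa/m
Geostrophic balance (pressure-gradient force = Coriolis force):
V_g = (1/(fρ)) |∂P/∂n| = 2.04×10⁻⁴ / (1.34×10⁻⁴ × 0.680) = 2.23 m/s
Converting: 2.23 m/s × 1.944 = 4.3 knots

4.3 knots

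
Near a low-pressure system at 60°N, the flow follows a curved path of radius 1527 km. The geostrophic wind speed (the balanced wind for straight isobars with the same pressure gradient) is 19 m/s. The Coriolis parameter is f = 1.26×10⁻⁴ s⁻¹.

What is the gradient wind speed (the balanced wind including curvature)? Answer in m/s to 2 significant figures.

Around a low, centrifugal force acts outward with Coriolis, so pressure-gradient force balances both:
(1/ρ)|∂P/∂n| = fV + V²/R  →  V² + fR·V − fR·V_g = 0
With fR = 1.26×10⁻⁴ × 1527×10³ m = 192 m/s:
V = [−fR + √((fR)² + 4 fR V_g)]/2 = [−192 + √(192² + 4×192×19)]/2 = 17.4 m/s
Subgeostrophic (V < V_g = 19 m/s), as expected around a low.

17 m/s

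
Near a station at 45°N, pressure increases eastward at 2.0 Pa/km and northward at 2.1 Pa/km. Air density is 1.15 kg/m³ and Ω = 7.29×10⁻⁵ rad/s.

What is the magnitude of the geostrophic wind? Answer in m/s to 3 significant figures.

Coriolis parameter at 45°N:
f = 2Ω sin φ = 2 × 7.29×10⁻⁵ × sin 45° = 1.03×10⁻⁴ s⁻¹
Component geostrophic relations (x east, y north):
u_g = −(1/(fρ)) ∂P/∂y,  v_g = (1/(fρ)) ∂P/∂x
u_g = −(2.1×10⁻³)/(1.03×10⁻⁴ × 1.15) = −17.7 m/s;  v_g = (2.0×10⁻³)/(1.03×10⁻⁴ × 1.15) = 16.9 m/s
|V_g| = √(u_g² + v_g²) = 24.5 m/s

24.5 m/s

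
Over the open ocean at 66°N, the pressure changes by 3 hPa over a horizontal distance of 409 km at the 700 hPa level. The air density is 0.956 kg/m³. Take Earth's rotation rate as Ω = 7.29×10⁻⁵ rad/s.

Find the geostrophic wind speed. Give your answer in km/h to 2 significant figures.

Coriolis parameter at 66°N:
f = 2Ω sin φ = 2 × 7.29×10⁻⁵ × sin 66° = 1.33×10⁻⁴ s⁻¹
Pressure gradient: |∂P/∂n| = 300 Pa / 409000 m = 7.33×10⁻⁴ Pa/m
Geostrophic balance (pressure-gradient force = Coriolis force):
V_g = (1/(fρ)) |∂P/∂n| = 7.33×10⁻⁴ / (1.33×10⁻⁴ × 0.956) = 5.76 m/s
Converting: 5.76 m/s × 3.6 = 21 km/h

21 km/h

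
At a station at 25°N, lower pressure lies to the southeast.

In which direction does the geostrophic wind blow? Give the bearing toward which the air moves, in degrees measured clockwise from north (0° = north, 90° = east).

The pressure-gradient force points toward the southeast (bearing 135°).
Geostrophic balance: in the Northern Hemisphere the Coriolis force deflects motion to the right, so the geostrophic wind blows 90° to the right of the pressure-gradient force (low pressure on the left).
Rotating 135° by 90° clockwise gives 225° — the wind blows toward the southwest.

225°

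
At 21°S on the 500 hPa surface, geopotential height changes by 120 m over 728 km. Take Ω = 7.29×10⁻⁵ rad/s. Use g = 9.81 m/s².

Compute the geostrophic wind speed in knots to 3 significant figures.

60.2 knots

Coriolis parameter at 21°S:
f = 2Ω sin φ = 2 × 7.29×10⁻⁵ × sin 21° = 5.23×10⁻⁵ s⁻¹
Height gradient: |∂Z/∂n| = 120 m / 728000 m = 1.65×10⁻⁴
On a pressure surface, geostrophic balance gives V_g = (g/f)|∂Z/∂n|:
V_g = 9.81 × 1.65×10⁻⁴ / 5.23×10⁻⁵ = 30.9 m/s
Converting: 30.9 m/s × 1.944 = 60.2 knots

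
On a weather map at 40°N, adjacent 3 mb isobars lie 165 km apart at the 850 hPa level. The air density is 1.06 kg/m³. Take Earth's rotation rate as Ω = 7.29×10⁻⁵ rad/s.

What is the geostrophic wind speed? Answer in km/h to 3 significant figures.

Coriolis parameter at 40°N:
f = 2Ω sin φ = 2 × 7.29×10⁻⁵ × sin 40° = 9.37×10⁻⁵ s⁻¹
Pressure gradient: |∂P/∂n| = 300 Pa / 165000 m = 1.82×10⁻³ Pa/m
Geostrophic balance (pressure-gradient force = Coriolis force):
V_g = (1/(fρ)) |∂P/∂n| = 1.82×10⁻³ / (9.37×10⁻⁵ × 1.06) = 18.3 m/s
Converting: 18.3 m/s × 3.6 = 65.9 km/h

65.9 km/h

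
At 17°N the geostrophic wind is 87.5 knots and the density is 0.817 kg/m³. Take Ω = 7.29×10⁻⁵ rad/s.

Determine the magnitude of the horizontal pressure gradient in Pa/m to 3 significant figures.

1.57×10⁻³ Pa/m

Coriolis parameter at 17°N:
f = 2Ω sin φ = 2 × 7.29×10⁻⁵ × sin 17° = 4.26×10⁻⁵ s⁻¹
Wind speed in SI: 87.5 knots = 45.0 m/s
Geostrophic balance rearranged: |∂P/∂n| = f ρ V_g
|∂P/∂n| = 4.26×10⁻⁵ × 0.817 × 45.0 = 1.57×10⁻³ Pa/m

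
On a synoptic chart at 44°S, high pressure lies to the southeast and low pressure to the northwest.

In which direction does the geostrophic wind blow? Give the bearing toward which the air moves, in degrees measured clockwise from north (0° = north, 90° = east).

The pressure-gradient force points toward the northwest (bearing 315°).
Geostrophic balance: in the Southern Hemisphere the Coriolis force deflects motion to the left, so the geostrophic wind blows 90° to the left of the pressure-gradient force (low pressure on the right).
Rotating 315° by 90° counterclockwise gives 225° — the wind blows toward the southwest.

225°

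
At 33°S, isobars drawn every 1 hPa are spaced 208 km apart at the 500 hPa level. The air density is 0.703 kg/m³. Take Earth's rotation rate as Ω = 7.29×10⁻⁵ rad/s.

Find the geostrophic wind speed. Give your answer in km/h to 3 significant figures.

31.0 km/h

Coriolis parameter at 33°S:
f = 2Ω sin φ = 2 × 7.29×10⁻⁵ × sin 33° = 7.94×10⁻⁵ s⁻¹
Pressure gradient: |∂P/∂n| = 100 Pa / 208000 m = 4.81×10⁻⁴ Pa/m
Geostrophic balance (pressure-gradient force = Coriolis force):
V_g = (1/(fρ)) |∂P/∂n| = 4.81×10⁻⁴ / (7.94×10⁻⁵ × 0.703) = 8.61 m/s
Converting: 8.61 m/s × 3.6 = 31.0 km/h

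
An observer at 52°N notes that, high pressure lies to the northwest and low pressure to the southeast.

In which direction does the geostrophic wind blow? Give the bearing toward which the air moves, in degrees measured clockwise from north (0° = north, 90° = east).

The pressure-gradient force points toward the southeast (bearing 135°).
Geostrophic balance: in the Northern Hemisphere the Coriolis force deflects motion to the right, so the geostrophic wind blows 90° to the right of the pressure-gradient force (low pressure on the left).
Rotating 135° by 90° clockwise gives 225° — the wind blows toward the southwest.

225°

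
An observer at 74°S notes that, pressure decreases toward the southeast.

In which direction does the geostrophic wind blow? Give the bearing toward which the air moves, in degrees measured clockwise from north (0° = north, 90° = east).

045°

The pressure-gradient force points toward the southeast (bearing 135°).
Geostrophic balance: in the Southern Hemisphere the Coriolis force deflects motion to the left, so the geostrophic wind blows 90° to the left of the pressure-gradient force (low pressure on the right).
Rotating 135° by 90° counterclockwise gives 045° — the wind blows toward the northeast.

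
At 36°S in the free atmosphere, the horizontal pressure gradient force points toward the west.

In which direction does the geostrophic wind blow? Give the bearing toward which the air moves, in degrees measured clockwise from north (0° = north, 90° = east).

The pressure-gradient force points toward the west (bearing 270°).
Geostrophic balance: in the Southern Hemisphere the Coriolis force deflects motion to the left, so the geostrophic wind blows 90° to the left of the pressure-gradient force (low pressure on the right).
Rotating 270° by 90° counterclockwise gives 180° — the wind blows toward the south.

180°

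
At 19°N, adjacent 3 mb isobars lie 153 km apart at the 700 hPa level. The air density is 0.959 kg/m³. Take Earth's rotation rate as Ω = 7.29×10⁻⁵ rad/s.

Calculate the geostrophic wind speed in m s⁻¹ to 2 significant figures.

Coriolis parameter at 19°N:
f = 2Ω sin φ = 2 × 7.29×10⁻⁵ × sin 19° = 4.75×10⁻⁵ s⁻¹
Pressure gradient: |∂P/∂n| = 300 Pa / 153000 m = 1.96×10⁻³ Pa/m
Geostrophic balance (pressure-gradient force = Coriolis force):
V_g = (1/(fρ)) |∂P/∂n| = 1.96×10⁻³ / (4.75×10⁻⁵ × 0.959) = 43.1 m/s

43 m s⁻¹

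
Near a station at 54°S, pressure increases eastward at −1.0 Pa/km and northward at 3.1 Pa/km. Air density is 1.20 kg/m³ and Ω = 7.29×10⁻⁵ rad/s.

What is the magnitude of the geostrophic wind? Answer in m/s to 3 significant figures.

Coriolis parameter at 54°S:
f = 2Ω sin φ = 2 × 7.29×10⁻⁵ × sin 54° = 1.18×10⁻⁴ s⁻¹
In the Southern Hemisphere f is negative: f = −1.18×10⁻⁴ s⁻¹.
Component geostrophic relations (x east, y north):
u_g = −(1/(fρ)) ∂P/∂y,  v_g = (1/(fρ)) ∂P/∂x
u_g = −(3.1×10⁻³)/(−1.18×10⁻⁴ × 1.20) = 21.9 m/s;  v_g = (−1.0×10⁻³)/(−1.18×10⁻⁴ × 1.20) = 7.06 m/s
|V_g| = √(u_g² + v_g²) = 23.0 m/s

23.0 m/s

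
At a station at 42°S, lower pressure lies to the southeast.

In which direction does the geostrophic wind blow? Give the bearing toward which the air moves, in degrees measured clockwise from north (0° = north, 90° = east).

045°

The pressure-gradient force points toward the southeast (bearing 135°).
Geostrophic balance: in the Southern Hemisphere the Coriolis force deflects motion to the left, so the geostrophic wind blows 90° to the left of the pressure-gradient force (low pressure on the right).
Rotating 135° by 90° counterclockwise gives 045° — the wind blows toward the northeast.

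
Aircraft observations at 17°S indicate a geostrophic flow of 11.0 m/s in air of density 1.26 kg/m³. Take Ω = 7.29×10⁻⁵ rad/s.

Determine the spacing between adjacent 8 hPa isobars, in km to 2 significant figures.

Coriolis parameter at 17°S:
f = 2Ω sin φ = 2 × 7.29×10⁻⁵ × sin 17° = 4.26×10⁻⁵ s⁻¹
Geostrophic balance rearranged: |∂P/∂n| = f ρ V_g
|∂P/∂n| = 4.26×10⁻⁵ × 1.26 × 11.0 = 5.91×10⁻⁴ Pa/m
Isobar spacing: Δn = ΔP/|∂P/∂n| = 800 Pa / 5.91×10⁻⁴ Pa/m = 1354047 m ≈ 1400 km

1400 km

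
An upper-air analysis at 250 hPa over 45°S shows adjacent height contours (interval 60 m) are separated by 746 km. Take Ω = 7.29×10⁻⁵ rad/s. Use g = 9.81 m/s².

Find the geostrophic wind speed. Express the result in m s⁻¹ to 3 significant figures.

7.65 m s⁻¹

Coriolis parameter at 45°S:
f = 2Ω sin φ = 2 × 7.29×10⁻⁵ × sin 45° = 1.03×10⁻⁴ s⁻¹
Height gradient: |∂Z/∂n| = 60 m / 746000 m = 8.04×10⁻⁵
On a pressure surface, geostrophic balance gives V_g = (g/f)|∂Z/∂n|:
V_g = 9.81 × 8.04×10⁻⁵ / 1.03×10⁻⁴ = 7.65 m/s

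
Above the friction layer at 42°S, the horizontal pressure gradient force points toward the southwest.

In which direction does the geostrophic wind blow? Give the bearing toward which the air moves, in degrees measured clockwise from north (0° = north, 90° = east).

135°

The pressure-gradient force points toward the southwest (bearing 225°).
Geostrophic balance: in the Southern Hemisphere the Coriolis force deflects motion to the left, so the geostrophic wind blows 90° to the left of the pressure-gradient force (low pressure on the right).
Rotating 225° by 90° counterclockwise gives 135° — the wind blows toward the southeast.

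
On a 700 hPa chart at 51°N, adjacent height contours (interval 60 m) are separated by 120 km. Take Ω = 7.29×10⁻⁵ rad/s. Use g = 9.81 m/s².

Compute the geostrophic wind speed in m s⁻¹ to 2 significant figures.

Coriolis parameter at 51°N:
f = 2Ω sin φ = 2 × 7.29×10⁻⁵ × sin 51° = 1.13×10⁻⁴ s⁻¹
Height gradient: |∂Z/∂n| = 60 m / 120000 m = 5.00×10⁻⁴
On a pressure surface, geostrophic balance gives V_g = (g/f)|∂Z/∂n|:
V_g = 9.81 × 5.00×10⁻⁴ / 1.13×10⁻⁴ = 43.3 m/s

43 m s⁻¹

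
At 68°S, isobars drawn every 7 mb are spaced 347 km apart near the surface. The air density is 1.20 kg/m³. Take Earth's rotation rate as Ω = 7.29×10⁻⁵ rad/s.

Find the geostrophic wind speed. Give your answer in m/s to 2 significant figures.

12 m/s

Coriolis parameter at 68°S:
f = 2Ω sin φ = 2 × 7.29×10⁻⁵ × sin 68° = 1.35×10⁻⁴ s⁻¹
Pressure gradient: |∂P/∂n| = 700 Pa / 347000 m = 2.02×10⁻³ Pa/m
Geostrophic balance (pressure-gradient force = Coriolis force):
V_g = (1/(fρ)) |∂P/∂n| = 2.02×10⁻³ / (1.35×10⁻⁴ × 1.20) = 12.4 m/s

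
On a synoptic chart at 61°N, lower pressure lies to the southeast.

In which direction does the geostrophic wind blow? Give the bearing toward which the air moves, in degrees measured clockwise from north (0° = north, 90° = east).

225°

The pressure-gradient force points toward the southeast (bearing 135°).
Geostrophic balance: in the Northern Hemisphere the Coriolis force deflects motion to the right, so the geostrophic wind blows 90° to the right of the pressure-gradient force (low pressure on the left).
Rotating 135° by 90° clockwise gives 225° — the wind blows toward the southwest.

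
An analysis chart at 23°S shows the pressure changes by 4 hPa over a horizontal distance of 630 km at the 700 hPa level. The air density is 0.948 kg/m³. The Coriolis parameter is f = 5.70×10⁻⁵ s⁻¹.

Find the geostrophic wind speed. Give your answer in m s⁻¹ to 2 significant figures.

Pressure gradient: |∂P/∂n| = 400 Pa / 630000 m = 6.35×10⁻⁴ Pa/m
Geostrophic balance (pressure-gradient force = Coriolis force):
V_g = (1/(fρ)) |∂P/∂n| = 6.35×10⁻⁴ / (5.70×10⁻⁵ × 0.948) = 11.7 m/s

12 m s⁻¹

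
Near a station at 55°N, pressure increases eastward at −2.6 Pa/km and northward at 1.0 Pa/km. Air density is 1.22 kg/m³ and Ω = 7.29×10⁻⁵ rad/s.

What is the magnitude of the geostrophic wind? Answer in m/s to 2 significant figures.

Coriolis parameter at 55°N:
f = 2Ω sin φ = 2 × 7.29×10⁻⁵ × sin 55° = 1.19×10⁻⁴ s⁻¹
Component geostrophic relations (x east, y north):
u_g = −(1/(fρ)) ∂P/∂y,  v_g = (1/(fρ)) ∂P/∂x
u_g = −(1.0×10⁻³)/(1.19×10⁻⁴ × 1.22) = −6.86 m/s;  v_g = (−2.6×10⁻³)/(1.19×10⁻⁴ × 1.22) = −17.8 m/s
|V_g| = √(u_g² + v_g²) = 19.1 m/s

19 m/s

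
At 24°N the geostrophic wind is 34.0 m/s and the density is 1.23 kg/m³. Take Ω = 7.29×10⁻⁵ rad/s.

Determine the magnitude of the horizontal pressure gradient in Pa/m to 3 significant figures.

2.48×10⁻³ Pa/m

Coriolis parameter at 24°N:
f = 2Ω sin φ = 2 × 7.29×10⁻⁵ × sin 24° = 5.93×10⁻⁵ s⁻¹
Geostrophic balance rearranged: |∂P/∂n| = f ρ V_g
|∂P/∂n| = 5.93×10⁻⁵ × 1.23 × 34.0 = 2.48×10⁻³ Pa/m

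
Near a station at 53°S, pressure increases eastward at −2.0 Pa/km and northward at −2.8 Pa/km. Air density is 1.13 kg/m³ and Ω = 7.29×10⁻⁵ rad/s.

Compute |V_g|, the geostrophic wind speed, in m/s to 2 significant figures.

Coriolis parameter at 53°S:
f = 2Ω sin φ = 2 × 7.29×10⁻⁵ × sin 53° = 1.16×10⁻⁴ s⁻¹
In the Southern Hemisphere f is negative: f = −1.16×10⁻⁴ s⁻¹.
Component geostrophic relations (x east, y north):
u_g = −(1/(fρ)) ∂P/∂y,  v_g = (1/(fρ)) ∂P/∂x
u_g = −(−2.8×10⁻³)/(−1.16×10⁻⁴ × 1.13) = −21.3 m/s;  v_g = (−2.0×10⁻³)/(−1.16×10⁻⁴ × 1.13) = 15.2 m/s
|V_g| = √(u_g² + v_g²) = 26.2 m/s

26 m/s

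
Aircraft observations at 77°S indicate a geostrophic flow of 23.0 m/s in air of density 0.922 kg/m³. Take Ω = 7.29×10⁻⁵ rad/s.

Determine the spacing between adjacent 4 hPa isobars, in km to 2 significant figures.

Coriolis parameter at 77°S:
f = 2Ω sin φ = 2 × 7.29×10⁻⁵ × sin 77° = 1.42×10⁻⁴ s⁻¹
Geostrophic balance rearranged: |∂P/∂n| = f ρ V_g
|∂P/∂n| = 1.42×10⁻⁴ × 0.922 × 23.0 = 3.01×10⁻³ Pa/m
Isobar spacing: Δn = ΔP/|∂P/∂n| = 400 Pa / 3.01×10⁻³ Pa/m = 132776 m ≈ 130 km

130 km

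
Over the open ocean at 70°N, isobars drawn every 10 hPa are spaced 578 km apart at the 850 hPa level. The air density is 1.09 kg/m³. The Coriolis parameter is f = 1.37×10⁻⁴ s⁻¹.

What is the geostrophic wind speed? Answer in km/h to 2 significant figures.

Pressure gradient: |∂P/∂n| = 1000 Pa / 578000 m = 1.73×10⁻³ Pa/m
Geostrophic balance (pressure-gradient force = Coriolis force):
V_g = (1/(fρ)) |∂P/∂n| = 1.73×10⁻³ / (1.37×10⁻⁴ × 1.09) = 11.6 m/s
Converting: 11.6 m/s × 3.6 = 42 km/h

42 km/h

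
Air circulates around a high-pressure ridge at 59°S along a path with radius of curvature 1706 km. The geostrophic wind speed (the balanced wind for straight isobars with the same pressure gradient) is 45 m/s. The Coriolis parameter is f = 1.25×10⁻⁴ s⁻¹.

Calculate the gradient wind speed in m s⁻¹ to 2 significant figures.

65 m s⁻¹

Around a high, pressure-gradient force acts outward with centrifugal, so Coriolis balances both:
fV = (1/ρ)|∂P/∂n| + V²/R  →  V² − fR·V + fR·V_g = 0
With fR = 1.25×10⁻⁴ × 1706×10³ m = 213 m/s:
V = [fR − √((fR)² − 4 fR V_g)]/2 = [213 − √(213² − 4×213×45)]/2 = 64.5 m/s
Supergeostrophic (V > V_g = 45 m/s), as expected around a high.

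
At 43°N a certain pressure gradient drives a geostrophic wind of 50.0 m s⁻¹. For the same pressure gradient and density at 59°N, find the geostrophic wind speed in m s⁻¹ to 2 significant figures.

With the same pressure gradient and density, V_g ∝ 1/f ∝ 1/sin φ.
V₂ = V₁ · sin φ₁ / sin φ₂ = 50.0 × sin 43° / sin 59°
V₂ = 50.0 × 0.6820/0.8572 = 40 m s⁻¹

40 m s⁻¹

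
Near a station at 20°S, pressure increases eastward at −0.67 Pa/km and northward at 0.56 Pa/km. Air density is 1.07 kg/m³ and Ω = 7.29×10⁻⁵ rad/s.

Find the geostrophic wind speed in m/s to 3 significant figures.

16.4 m/s

Coriolis parameter at 20°S:
f = 2Ω sin φ = 2 × 7.29×10⁻⁵ × sin 20° = 4.99×10⁻⁵ s⁻¹
In the Southern Hemisphere f is negative: f = −4.99×10⁻⁵ s⁻¹.
Component geostrophic relations (x east, y north):
u_g = −(1/(fρ)) ∂P/∂y,  v_g = (1/(fρ)) ∂P/∂x
u_g = −(0.56×10⁻³)/(−4.99×10⁻⁵ × 1.07) = 10.5 m/s;  v_g = (−0.67×10⁻³)/(−4.99×10⁻⁵ × 1.07) = 12.6 m/s
|V_g| = √(u_g² + v_g²) = 16.4 m/s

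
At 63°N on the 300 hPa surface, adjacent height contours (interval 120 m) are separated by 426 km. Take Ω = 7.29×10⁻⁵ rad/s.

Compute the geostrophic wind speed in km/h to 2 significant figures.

Coriolis parameter at 63°N:
f = 2Ω sin φ = 2 × 7.29×10⁻⁵ × sin 63° = 1.30×10⁻⁴ s⁻¹
Height gradient: |∂Z/∂n| = 120 m / 426000 m = 2.82×10⁻⁴
On a pressure surface, geostrophic balance gives V_g = (g/f)|∂Z/∂n|:
V_g = 9.81 × 2.82×10⁻⁴ / 1.30×10⁻⁴ = 21.3 m/s
Converting: 21.3 m/s × 3.6 = 77 km/h

77 km/h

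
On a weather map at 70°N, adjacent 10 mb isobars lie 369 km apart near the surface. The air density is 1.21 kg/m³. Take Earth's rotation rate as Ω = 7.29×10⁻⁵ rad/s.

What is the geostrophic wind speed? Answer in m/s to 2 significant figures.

Coriolis parameter at 70°N:
f = 2Ω sin φ = 2 × 7.29×10⁻⁵ × sin 70° = 1.37×10⁻⁴ s⁻¹
Pressure gradient: |∂P/∂n| = 1000 Pa / 369000 m = 2.71×10⁻³ Pa/m
Geostrophic balance (pressure-gradient force = Coriolis force):
V_g = (1/(fρ)) |∂P/∂n| = 2.71×10⁻³ / (1.37×10⁻⁴ × 1.21) = 16.3 m/s

16 m/s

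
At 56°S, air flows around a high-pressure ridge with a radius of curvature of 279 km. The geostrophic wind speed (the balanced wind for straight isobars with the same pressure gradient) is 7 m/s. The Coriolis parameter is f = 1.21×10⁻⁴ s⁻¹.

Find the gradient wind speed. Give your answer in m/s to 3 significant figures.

Around a high, pressure-gradient force acts outward with centrifugal, so Coriolis balances both:
fV = (1/ρ)|∂P/∂n| + V²/R  →  V² − fR·V + fR·V_g = 0
With fR = 1.21×10⁻⁴ × 279×10³ m = 33.8 m/s:
V = [fR − √((fR)² − 4 fR V_g)]/2 = [33.8 − √(33.8² − 4×33.8×7)]/2 = 9.91 m/s
Supergeostrophic (V > V_g = 7 m/s), as expected around a high.

9.91 m/s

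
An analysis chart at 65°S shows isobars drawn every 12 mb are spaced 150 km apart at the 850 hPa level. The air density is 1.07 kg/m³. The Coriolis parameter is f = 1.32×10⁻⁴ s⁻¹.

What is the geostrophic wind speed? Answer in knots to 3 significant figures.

Pressure gradient: |∂P/∂n| = 1200 Pa / 150000 m = 8.00×10⁻³ Pa/m
Geostrophic balance (pressure-gradient force = Coriolis force):
V_g = (1/(fρ)) |∂P/∂n| = 8.00×10⁻³ / (1.32×10⁻⁴ × 1.07) = 56.6 m/s
Converting: 56.6 m/s × 1.944 = 110 knots

110 knots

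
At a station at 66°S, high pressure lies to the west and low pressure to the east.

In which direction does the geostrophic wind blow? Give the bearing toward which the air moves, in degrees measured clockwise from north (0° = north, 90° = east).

000°

The pressure-gradient force points toward the east (bearing 090°).
Geostrophic balance: in the Southern Hemisphere the Coriolis force deflects motion to the left, so the geostrophic wind blows 90° to the left of the pressure-gradient force (low pressure on the right).
Rotating 090° by 90° counterclockwise gives 000° — the wind blows toward the north.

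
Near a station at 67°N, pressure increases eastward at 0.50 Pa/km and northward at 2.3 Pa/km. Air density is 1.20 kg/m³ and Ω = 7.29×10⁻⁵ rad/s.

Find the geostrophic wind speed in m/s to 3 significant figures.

Coriolis parameter at 67°N:
f = 2Ω sin φ = 2 × 7.29×10⁻⁵ × sin 67° = 1.34×10⁻⁴ s⁻¹
Component geostrophic relations (x east, y north):
u_g = −(1/(fρ)) ∂P/∂y,  v_g = (1/(fρ)) ∂P/∂x
u_g = −(2.3×10⁻³)/(1.34×10⁻⁴ × 1.20) = −14.3 m/s;  v_g = (0.50×10⁻³)/(1.34×10⁻⁴ × 1.20) = 3.10 m/s
|V_g| = √(u_g² + v_g²) = 14.6 m/s

14.6 m/s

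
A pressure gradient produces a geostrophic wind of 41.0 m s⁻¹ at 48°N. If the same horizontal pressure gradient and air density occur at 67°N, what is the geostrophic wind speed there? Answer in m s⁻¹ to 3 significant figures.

33.1 m s⁻¹

With the same pressure gradient and density, V_g ∝ 1/f ∝ 1/sin φ.
V₂ = V₁ · sin φ₁ / sin φ₂ = 41.0 × sin 48° / sin 67°
V₂ = 41.0 × 0.7431/0.9205 = 33.1 m s⁻¹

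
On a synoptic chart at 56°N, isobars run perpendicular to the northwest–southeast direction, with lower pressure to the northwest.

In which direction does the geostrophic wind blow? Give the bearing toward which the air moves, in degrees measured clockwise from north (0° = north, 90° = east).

045°

The pressure-gradient force points toward the northwest (bearing 315°).
Geostrophic balance: in the Northern Hemisphere the Coriolis force deflects motion to the right, so the geostrophic wind blows 90° to the right of the pressure-gradient force (low pressure on the left).
Rotating 315° by 90° clockwise gives 045° — the wind blows toward the northeast.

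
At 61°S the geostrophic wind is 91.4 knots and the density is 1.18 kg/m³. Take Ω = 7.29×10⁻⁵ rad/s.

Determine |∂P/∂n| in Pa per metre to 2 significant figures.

7.1×10⁻³ Pa/m

Coriolis parameter at 61°S:
f = 2Ω sin φ = 2 × 7.29×10⁻⁵ × sin 61° = 1.28×10⁻⁴ s⁻¹
Wind speed in SI: 91.4 knots = 47.0 m/s
Geostrophic balance rearranged: |∂P/∂n| = f ρ V_g
|∂P/∂n| = 1.28×10⁻⁴ × 1.18 × 47.0 = 7.08×10⁻³ Pa/m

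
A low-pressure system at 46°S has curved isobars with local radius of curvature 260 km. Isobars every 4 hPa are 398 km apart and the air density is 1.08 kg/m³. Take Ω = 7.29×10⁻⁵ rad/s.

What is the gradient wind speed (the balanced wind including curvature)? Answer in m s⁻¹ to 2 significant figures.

7.1 m s⁻¹

Coriolis parameter at 46°S:
f = 2Ω sin φ = 2 × 7.29×10⁻⁵ × sin 46° = 1.05×10⁻⁴ s⁻¹
Pressure gradient: |∂P/∂n| = 400 Pa / 398000 m = 1.01×10⁻³ Pa/m
Geostrophic speed: V_g = |∂P/∂n|/(fρ) = 1.01×10⁻³/(1.05×10⁻⁴ × 1.08) = 8.87 m/s
Around a low, centrifugal force acts outward with Coriolis, so pressure-gradient force balances both:
(1/ρ)|∂P/∂n| = fV + V²/R  →  V² + fR·V − fR·V_g = 0
With fR = 1.05×10⁻⁴ × 260×10³ m = 27.3 m/s:
V = [−fR + √((fR)² + 4 fR V_g)]/2 = [−27.3 + √(27.3² + 4×27.3×8.87)]/2 = 7.05 m/s
Subgeostrophic (V < V_g = 8.87 m/s), as expected around a low.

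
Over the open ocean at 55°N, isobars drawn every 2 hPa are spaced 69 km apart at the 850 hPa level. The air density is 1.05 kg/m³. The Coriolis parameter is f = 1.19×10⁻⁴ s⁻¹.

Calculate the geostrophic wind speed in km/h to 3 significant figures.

Pressure gradient: |∂P/∂n| = 200 Pa / 69000 m = 2.90×10⁻³ Pa/m
Geostrophic balance (pressure-gradient force = Coriolis force):
V_g = (1/(fρ)) |∂P/∂n| = 2.90×10⁻³ / (1.19×10⁻⁴ × 1.05) = 23.2 m/s
Converting: 23.2 m/s × 3.6 = 83.5 km/h

83.5 km/h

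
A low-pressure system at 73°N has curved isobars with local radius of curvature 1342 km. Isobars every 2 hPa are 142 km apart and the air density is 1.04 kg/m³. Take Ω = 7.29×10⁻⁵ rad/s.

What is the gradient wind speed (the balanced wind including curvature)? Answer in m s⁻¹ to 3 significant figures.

Coriolis parameter at 73°N:
f = 2Ω sin φ = 2 × 7.29×10⁻⁵ × sin 73° = 1.39×10⁻⁴ s⁻¹
Pressure gradient: |∂P/∂n| = 200 Pa / 142000 m = 1.41×10⁻³ Pa/m
Geostrophic speed: V_g = |∂P/∂n|/(fρ) = 1.41×10⁻³/(1.39×10⁻⁴ × 1.04) = 9.71 m/s
Around a low, centrifugal force acts outward with Coriolis, so pressure-gradient force balances both:
(1/ρ)|∂P/∂n| = fV + V²/R  →  V² + fR·V − fR·V_g = 0
With fR = 1.39×10⁻⁴ × 1342×10³ m = 187 m/s:
V = [−fR + √((fR)² + 4 fR V_g)]/2 = [−187 + √(187² + 4×187×9.71)]/2 = 9.26 m/s
Subgeostrophic (V < V_g = 9.71 m/s), as expected around a low.

9.26 m s⁻¹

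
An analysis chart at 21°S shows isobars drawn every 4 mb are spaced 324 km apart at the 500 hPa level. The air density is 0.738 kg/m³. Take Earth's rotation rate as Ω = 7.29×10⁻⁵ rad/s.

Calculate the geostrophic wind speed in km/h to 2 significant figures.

Coriolis parameter at 21°S:
f = 2Ω sin φ = 2 × 7.29×10⁻⁵ × sin 21° = 5.23×10⁻⁵ s⁻¹
Pressure gradient: |∂P/∂n| = 400 Pa / 324000 m = 1.23×10⁻³ Pa/m
Geostrophic balance (pressure-gradient force = Coriolis force):
V_g = (1/(fρ)) |∂P/∂n| = 1.23×10⁻³ / (5.23×10⁻⁵ × 0.738) = 32.0 m/s
Converting: 32.0 m/s × 3.6 = 120 km/h

120 km/h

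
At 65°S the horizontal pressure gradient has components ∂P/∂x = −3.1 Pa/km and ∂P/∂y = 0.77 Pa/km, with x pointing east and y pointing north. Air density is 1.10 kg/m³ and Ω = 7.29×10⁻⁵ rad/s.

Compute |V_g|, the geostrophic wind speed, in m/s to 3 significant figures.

22.0 m/s

Coriolis parameter at 65°S:
f = 2Ω sin φ = 2 × 7.29×10⁻⁵ × sin 65° = 1.32×10⁻⁴ s⁻¹
In the Southern Hemisphere f is negative: f = −1.32×10⁻⁴ s⁻¹.
Component geostrophic relations (x east, y north):
u_g = −(1/(fρ)) ∂P/∂y,  v_g = (1/(fρ)) ∂P/∂x
u_g = −(0.77×10⁻³)/(−1.32×10⁻⁴ × 1.10) = 5.30 m/s;  v_g = (−3.1×10⁻³)/(−1.32×10⁻⁴ × 1.10) = 21.3 m/s
|V_g| = √(u_g² + v_g²) = 22.0 m/s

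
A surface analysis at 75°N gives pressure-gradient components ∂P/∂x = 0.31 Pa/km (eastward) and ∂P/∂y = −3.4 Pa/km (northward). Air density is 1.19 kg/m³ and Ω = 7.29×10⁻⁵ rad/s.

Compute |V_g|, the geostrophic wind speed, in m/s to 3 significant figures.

Coriolis parameter at 75°N:
f = 2Ω sin φ = 2 × 7.29×10⁻⁵ × sin 75° = 1.41×10⁻⁴ s⁻¹
Component geostrophic relations (x east, y north):
u_g = −(1/(fρ)) ∂P/∂y,  v_g = (1/(fρ)) ∂P/∂x
u_g = −(−3.4×10⁻³)/(1.41×10⁻⁴ × 1.19) = 20.3 m/s;  v_g = (0.31×10⁻³)/(1.41×10⁻⁴ × 1.19) = 1.85 m/s
|V_g| = √(u_g² + v_g²) = 20.4 m/s

20.4 m/s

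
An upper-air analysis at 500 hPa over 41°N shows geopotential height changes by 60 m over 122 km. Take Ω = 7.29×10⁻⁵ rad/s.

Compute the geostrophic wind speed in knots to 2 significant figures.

Coriolis parameter at 41°N:
f = 2Ω sin φ = 2 × 7.29×10⁻⁵ × sin 41° = 9.57×10⁻⁵ s⁻¹
Height gradient: |∂Z/∂n| = 60 m / 122000 m = 4.92×10⁻⁴
On a pressure surface, geostrophic balance gives V_g = (g/f)|∂Z/∂n|:
V_g = 9.81 × 4.92×10⁻⁴ / 9.57×10⁻⁵ = 50.4 m/s
Converting: 50.4 m/s × 1.944 = 98 knots

98 knots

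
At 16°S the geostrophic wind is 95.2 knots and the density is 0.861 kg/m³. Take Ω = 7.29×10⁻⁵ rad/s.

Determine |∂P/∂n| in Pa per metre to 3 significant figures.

1.69×10⁻³ Pa/m

Coriolis parameter at 16°S:
f = 2Ω sin φ = 2 × 7.29×10⁻⁵ × sin 16° = 4.02×10⁻⁵ s⁻¹
Wind speed in SI: 95.2 knots = 49.0 m/s
Geostrophic balance rearranged: |∂P/∂n| = f ρ V_g
|∂P/∂n| = 4.02×10⁻⁵ × 0.861 × 49.0 = 1.69×10⁻³ Pa/m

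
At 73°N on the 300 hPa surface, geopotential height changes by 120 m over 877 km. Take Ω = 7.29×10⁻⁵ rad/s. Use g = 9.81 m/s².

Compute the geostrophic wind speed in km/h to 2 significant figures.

Coriolis parameter at 73°N:
f = 2Ω sin φ = 2 × 7.29×10⁻⁵ × sin 73° = 1.39×10⁻⁴ s⁻¹
Height gradient: |∂Z/∂n| = 120 m / 877000 m = 1.37×10⁻⁴
On a pressure surface, geostrophic balance gives V_g = (g/f)|∂Z/∂n|:
V_g = 9.81 × 1.37×10⁻⁴ / 1.39×10⁻⁴ = 9.63 m/s
Converting: 9.63 m/s × 3.6 = 35 km/h

35 km/h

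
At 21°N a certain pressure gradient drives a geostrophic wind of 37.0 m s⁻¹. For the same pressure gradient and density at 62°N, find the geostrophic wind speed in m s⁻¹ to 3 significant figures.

With the same pressure gradient and density, V_g ∝ 1/f ∝ 1/sin φ.
V₂ = V₁ · sin φ₁ / sin φ₂ = 37.0 × sin 21° / sin 62°
V₂ = 37.0 × 0.3584/0.8829 = 15.0 m s⁻¹

15.0 m s⁻¹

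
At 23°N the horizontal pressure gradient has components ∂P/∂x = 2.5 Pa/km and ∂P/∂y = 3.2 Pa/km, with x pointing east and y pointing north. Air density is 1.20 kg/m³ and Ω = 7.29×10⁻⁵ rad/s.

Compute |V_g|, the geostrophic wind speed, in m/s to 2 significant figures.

59 m/s

Coriolis parameter at 23°N:
f = 2Ω sin φ = 2 × 7.29×10⁻⁵ × sin 23° = 5.70×10⁻⁵ s⁻¹
Component geostrophic relations (x east, y north):
u_g = −(1/(fρ)) ∂P/∂y,  v_g = (1/(fρ)) ∂P/∂x
u_g = −(3.2×10⁻³)/(5.70×10⁻⁵ × 1.20) = −46.8 m/s;  v_g = (2.5×10⁻³)/(5.70×10⁻⁵ × 1.20) = 36.6 m/s
|V_g| = √(u_g² + v_g²) = 59.4 m/s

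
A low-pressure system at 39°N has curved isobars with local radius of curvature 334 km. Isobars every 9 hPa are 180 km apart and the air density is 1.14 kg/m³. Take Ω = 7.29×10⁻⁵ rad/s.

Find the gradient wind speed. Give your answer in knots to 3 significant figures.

50.4 knots

Coriolis parameter at 39°N:
f = 2Ω sin φ = 2 × 7.29×10⁻⁵ × sin 39° = 9.18×10⁻⁵ s⁻¹
Pressure gradient: |∂P/∂n| = 900 Pa / 180000 m = 5.00×10⁻³ Pa/m
Geostrophic speed: V_g = |∂P/∂n|/(fρ) = 5.00×10⁻³/(9.18×10⁻⁵ × 1.14) = 47.8 m/s
Around a low, centrifugal force acts outward with Coriolis, so pressure-gradient force balances both:
(1/ρ)|∂P/∂n| = fV + V²/R  →  V² + fR·V − fR·V_g = 0
With fR = 9.18×10⁻⁵ × 334×10³ m = 30.6 m/s:
V = [−fR + √((fR)² + 4 fR V_g)]/2 = [−30.6 + √(30.6² + 4×30.6×47.8)]/2 = 25.9 m/s
Subgeostrophic (V < V_g = 47.8 m/s), as expected around a low.
Converting: 25.9 m/s × 1.944 = 50.4 knots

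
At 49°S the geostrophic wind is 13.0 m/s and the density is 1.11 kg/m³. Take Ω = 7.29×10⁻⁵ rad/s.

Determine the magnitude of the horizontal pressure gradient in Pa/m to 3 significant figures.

1.59×10⁻³ Pa/m

Coriolis parameter at 49°S:
f = 2Ω sin φ = 2 × 7.29×10⁻⁵ × sin 49° = 1.10×10⁻⁴ s⁻¹
Geostrophic balance rearranged: |∂P/∂n| = f ρ V_g
|∂P/∂n| = 1.10×10⁻⁴ × 1.11 × 13.0 = 1.59×10⁻³ Pa/m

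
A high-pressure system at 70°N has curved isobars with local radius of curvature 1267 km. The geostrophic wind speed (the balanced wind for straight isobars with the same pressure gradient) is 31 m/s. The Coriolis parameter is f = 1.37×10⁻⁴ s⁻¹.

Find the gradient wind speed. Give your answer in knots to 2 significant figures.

Around a high, pressure-gradient force acts outward with centrifugal, so Coriolis balances both:
fV = (1/ρ)|∂P/∂n| + V²/R  →  V² − fR·V + fR·V_g = 0
With fR = 1.37×10⁻⁴ × 1267×10³ m = 174 m/s:
V = [fR − √((fR)² − 4 fR V_g)]/2 = [174 − √(174² − 4×174×31)]/2 = 40.4 m/s
Supergeostrophic (V > V_g = 31 m/s), as expected around a high.
Converting: 40.4 m/s × 1.944 = 79 knots

79 knots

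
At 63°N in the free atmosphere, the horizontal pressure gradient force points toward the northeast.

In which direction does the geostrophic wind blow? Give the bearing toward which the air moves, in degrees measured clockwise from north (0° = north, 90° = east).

The pressure-gradient force points toward the northeast (bearing 045°).
Geostrophic balance: in the Northern Hemisphere the Coriolis force deflects motion to the right, so the geostrophic wind blows 90° to the right of the pressure-gradient force (low pressure on the left).
Rotating 045° by 90° clockwise gives 135° — the wind blows toward the southeast.

135°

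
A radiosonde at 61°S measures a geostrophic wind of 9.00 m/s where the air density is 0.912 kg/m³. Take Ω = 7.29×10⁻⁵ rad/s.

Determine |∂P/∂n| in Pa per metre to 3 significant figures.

Coriolis parameter at 61°S:
f = 2Ω sin φ = 2 × 7.29×10⁻⁵ × sin 61° = 1.28×10⁻⁴ s⁻¹
Geostrophic balance rearranged: |∂P/∂n| = f ρ V_g
|∂P/∂n| = 1.28×10⁻⁴ × 0.912 × 9.00 = 1.05×10⁻³ Pa/m

1.05×10⁻³ Pa/m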